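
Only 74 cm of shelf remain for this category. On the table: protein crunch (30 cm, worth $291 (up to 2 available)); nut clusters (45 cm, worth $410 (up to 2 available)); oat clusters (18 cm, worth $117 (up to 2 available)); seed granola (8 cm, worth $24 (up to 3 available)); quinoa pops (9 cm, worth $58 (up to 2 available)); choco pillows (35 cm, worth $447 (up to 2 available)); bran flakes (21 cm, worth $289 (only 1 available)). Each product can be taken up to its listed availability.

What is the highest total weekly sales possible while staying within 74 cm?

Taking the top-ratio products first gives oat clusters + choco pillows + bran flakes for 853 (74 cm).
Replace oat clusters and bran flakes with choco pillows: the trade gains 41 net, giving 894 at 70 cm.

894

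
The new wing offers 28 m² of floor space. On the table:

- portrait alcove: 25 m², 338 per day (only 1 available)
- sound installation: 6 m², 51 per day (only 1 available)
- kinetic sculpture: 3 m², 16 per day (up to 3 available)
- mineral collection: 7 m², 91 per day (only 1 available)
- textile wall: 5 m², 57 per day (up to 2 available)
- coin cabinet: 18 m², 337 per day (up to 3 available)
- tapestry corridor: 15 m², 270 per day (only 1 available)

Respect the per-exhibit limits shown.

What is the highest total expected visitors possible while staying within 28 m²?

451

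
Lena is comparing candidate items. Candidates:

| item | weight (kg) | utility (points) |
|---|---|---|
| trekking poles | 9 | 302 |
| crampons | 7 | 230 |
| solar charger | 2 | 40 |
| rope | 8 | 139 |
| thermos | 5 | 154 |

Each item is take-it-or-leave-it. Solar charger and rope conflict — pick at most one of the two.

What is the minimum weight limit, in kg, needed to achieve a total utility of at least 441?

14

Look for the lowest-weight combination reaching 441.
trekking poles + thermos reaches 456 using 14 kg.
Below 14 kg the best achievable stays under 441.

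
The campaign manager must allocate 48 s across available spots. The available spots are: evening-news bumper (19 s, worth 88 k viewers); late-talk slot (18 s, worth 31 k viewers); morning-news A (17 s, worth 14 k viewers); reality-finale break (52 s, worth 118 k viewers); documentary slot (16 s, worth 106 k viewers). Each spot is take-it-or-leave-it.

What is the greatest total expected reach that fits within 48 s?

Evening-news bumper + documentary slot uses 35 of the 48 s and totals 194.
The closest alternative, late-talk slot + documentary slot, reaches only 137.

194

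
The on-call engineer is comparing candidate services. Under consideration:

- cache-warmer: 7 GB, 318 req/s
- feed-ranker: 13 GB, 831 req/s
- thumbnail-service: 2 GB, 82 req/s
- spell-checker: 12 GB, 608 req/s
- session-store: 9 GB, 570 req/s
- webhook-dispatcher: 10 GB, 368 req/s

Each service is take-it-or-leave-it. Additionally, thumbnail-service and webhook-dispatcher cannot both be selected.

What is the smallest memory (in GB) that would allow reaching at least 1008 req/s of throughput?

20

Need the lightest bundle worth ≥ 1008.
cache-warmer + feed-ranker: 1149 throughput at 20 GB.
No combination under 20 GB hits 1008.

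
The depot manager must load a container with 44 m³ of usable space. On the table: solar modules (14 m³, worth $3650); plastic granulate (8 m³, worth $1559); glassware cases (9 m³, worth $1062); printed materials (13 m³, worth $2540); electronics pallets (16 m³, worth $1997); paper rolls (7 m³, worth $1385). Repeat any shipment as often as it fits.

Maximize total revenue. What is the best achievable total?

Best packing: 3×solar modules — 42 m³, 10950 total.

10950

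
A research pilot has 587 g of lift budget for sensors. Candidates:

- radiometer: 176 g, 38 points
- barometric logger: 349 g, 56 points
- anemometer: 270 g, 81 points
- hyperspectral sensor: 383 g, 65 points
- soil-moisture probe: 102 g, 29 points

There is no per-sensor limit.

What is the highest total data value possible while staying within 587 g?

Greedy by ratio would take 2×anemometer: 540 g used, total 162.
Replace anemometer with 3×soil-moisture probe: the trade gains 6 net, giving 168 at 576 g.
No other feasible combination exceeds 168.

168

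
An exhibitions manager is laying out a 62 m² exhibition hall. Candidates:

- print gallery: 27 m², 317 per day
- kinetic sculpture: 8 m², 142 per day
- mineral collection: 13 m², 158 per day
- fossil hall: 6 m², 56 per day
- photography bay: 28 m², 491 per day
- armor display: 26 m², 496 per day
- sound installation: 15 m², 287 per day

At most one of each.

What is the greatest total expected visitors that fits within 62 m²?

1129

Taking the top-ratio exhibits first gives kinetic sculpture + mineral collection + armor display + sound installation for 1083 (62 m²).
The 28 m² tied up in mineral collection and sound installation is better spent on photography bay — total rises to 1129 (62 m²).
Runner-up kinetic sculpture + mineral collection + armor display + sound installation tops out at 1083.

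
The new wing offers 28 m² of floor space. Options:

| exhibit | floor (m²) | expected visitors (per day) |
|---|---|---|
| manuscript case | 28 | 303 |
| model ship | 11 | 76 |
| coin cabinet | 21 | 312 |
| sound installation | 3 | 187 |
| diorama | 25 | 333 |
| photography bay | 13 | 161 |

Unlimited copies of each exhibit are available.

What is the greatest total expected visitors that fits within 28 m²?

1683

Taking 9×sound installation: 27 m² used, 1683 in expected visitors.
Every other selection either busts 28 m² or fails to beat 1683.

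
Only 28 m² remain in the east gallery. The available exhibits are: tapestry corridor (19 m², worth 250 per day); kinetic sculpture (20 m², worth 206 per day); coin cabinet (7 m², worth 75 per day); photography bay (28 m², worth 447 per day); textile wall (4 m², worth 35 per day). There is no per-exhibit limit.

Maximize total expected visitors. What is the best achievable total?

447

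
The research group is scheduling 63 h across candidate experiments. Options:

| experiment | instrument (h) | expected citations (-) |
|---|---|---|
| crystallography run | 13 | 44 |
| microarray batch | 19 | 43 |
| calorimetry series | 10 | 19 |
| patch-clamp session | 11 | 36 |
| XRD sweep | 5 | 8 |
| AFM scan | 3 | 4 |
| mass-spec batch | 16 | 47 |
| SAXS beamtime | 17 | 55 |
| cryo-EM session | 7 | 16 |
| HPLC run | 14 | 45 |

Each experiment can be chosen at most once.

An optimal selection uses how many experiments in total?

5

Optimal total is 196.
For example crystallography run + patch-clamp session + SAXS beamtime + cryo-EM session + HPLC run achieves it, using 62 h.
All optima have 5 experiments.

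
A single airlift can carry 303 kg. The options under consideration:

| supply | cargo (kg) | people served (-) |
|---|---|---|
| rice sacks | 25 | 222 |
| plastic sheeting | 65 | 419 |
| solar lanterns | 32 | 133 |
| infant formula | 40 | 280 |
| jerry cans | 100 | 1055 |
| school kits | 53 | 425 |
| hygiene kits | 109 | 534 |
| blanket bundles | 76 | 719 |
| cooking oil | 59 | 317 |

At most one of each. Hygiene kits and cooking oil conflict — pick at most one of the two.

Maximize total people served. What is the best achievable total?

Best packing: rice sacks + infant formula + jerry cans + school kits + blanket bundles — 294 kg, 2701 total.

2701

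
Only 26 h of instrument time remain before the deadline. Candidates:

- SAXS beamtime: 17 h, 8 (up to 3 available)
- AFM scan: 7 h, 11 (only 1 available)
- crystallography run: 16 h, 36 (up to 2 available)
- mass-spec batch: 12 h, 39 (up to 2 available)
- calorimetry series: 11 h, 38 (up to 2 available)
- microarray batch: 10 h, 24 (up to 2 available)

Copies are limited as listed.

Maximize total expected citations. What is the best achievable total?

Filling by ratio: 2×calorimetry series for 76, with 4 h left unused.
Dropping 2×calorimetry series frees 22 h; slotting in 2×mass-spec batch (24 h) lifts the total to 78 at 24 h.
No other feasible combination exceeds 78.

78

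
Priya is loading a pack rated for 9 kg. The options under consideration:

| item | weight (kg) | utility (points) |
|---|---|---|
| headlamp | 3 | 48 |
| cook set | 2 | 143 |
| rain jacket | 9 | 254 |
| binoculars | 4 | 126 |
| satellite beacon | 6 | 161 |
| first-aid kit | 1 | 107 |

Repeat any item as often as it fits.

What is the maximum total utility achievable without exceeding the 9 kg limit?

The ratio ordering already packs tightly: 9×first-aid kit, 9 kg, 963.

963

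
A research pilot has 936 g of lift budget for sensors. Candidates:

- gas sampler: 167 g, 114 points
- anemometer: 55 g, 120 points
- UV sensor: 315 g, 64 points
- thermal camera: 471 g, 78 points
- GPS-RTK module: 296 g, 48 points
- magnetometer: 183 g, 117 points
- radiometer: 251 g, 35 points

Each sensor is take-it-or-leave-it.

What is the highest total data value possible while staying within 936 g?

429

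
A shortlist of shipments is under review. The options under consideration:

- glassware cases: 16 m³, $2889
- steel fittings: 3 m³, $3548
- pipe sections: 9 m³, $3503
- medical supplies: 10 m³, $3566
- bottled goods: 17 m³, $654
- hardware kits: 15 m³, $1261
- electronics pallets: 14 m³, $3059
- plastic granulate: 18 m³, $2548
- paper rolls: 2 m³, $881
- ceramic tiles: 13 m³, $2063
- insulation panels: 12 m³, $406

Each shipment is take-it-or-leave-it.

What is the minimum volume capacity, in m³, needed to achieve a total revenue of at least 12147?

Need the lightest bundle worth ≥ 12147.
steel fittings + pipe sections + medical supplies + ceramic tiles reaches 12680 using 35 m³.
Any bundle with less than 35 m³ falls short of 12147.

35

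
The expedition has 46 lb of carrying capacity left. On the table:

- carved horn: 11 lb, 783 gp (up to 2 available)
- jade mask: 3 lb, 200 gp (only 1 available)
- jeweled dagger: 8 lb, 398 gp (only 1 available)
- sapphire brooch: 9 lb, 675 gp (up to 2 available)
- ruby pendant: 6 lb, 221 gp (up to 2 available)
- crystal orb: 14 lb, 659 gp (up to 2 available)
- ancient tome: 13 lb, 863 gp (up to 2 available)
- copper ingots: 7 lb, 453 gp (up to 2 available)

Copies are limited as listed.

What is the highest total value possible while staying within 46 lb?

3239

The ratio heuristic lands on 2×carved horn + jade mask + 2×sapphire brooch (3116) but leaves 3 lb idle.
Replace carved horn with 2×copper ingots: the trade gains 123 net, giving 3239 at 46 lb.
Every other selection either busts 46 lb or exceeds an availability limit or fails to beat 3239.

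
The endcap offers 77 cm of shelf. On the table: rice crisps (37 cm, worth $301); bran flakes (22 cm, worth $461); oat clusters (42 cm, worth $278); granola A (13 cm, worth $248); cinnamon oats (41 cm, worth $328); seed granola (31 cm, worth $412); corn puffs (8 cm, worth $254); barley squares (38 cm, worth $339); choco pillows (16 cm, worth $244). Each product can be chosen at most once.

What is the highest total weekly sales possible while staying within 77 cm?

1375

Ranking by ratio (weekly sales/cm): corn puffs 31.75, bran flakes 20.95, granola A 19.08, choco pillows 15.25.
The ratio heuristic lands on bran flakes + granola A + corn puffs + choco pillows (1207) but leaves 18 cm idle.
The 16 cm tied up in choco pillows is better spent on seed granola — total rises to 1375 (74 cm).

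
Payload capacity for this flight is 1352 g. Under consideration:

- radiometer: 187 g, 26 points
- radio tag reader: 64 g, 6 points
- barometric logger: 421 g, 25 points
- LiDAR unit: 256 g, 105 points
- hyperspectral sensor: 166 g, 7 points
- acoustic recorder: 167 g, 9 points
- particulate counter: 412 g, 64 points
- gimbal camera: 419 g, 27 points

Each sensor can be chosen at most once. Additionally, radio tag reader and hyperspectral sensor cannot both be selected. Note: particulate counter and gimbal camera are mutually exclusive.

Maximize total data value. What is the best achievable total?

226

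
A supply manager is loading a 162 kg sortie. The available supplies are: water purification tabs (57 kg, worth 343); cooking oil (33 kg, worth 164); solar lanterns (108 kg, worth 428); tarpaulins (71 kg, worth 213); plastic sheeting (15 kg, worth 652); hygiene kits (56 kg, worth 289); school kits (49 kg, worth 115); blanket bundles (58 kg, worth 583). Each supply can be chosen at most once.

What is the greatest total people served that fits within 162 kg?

1688

Density check — plastic sheeting 43.47, blanket bundles 10.05, water purification tabs 6.02 are the best per kg.
Greedy by ratio would take water purification tabs + plastic sheeting + blanket bundles: 130 kg used, total 1578.
Replace water purification tabs with cooking oil + hygiene kits: the trade gains 110 net, giving 1688 at 162 kg.
Next best is water purification tabs + plastic sheeting + blanket bundles at 1578 (130 kg) — short by 110.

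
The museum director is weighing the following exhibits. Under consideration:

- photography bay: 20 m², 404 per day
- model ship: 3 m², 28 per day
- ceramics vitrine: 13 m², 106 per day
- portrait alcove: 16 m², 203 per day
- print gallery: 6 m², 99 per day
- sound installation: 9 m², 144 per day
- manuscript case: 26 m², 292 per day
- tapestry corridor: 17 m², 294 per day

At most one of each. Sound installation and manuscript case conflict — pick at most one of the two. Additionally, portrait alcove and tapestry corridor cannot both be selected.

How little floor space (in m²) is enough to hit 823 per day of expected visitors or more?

46

Need the lightest bundle worth ≥ 823.
Taking photography bay + model ship + print gallery + tapestry corridor gives 825 (≥ 823) for 46 m².
No combination under 46 m² hits 823.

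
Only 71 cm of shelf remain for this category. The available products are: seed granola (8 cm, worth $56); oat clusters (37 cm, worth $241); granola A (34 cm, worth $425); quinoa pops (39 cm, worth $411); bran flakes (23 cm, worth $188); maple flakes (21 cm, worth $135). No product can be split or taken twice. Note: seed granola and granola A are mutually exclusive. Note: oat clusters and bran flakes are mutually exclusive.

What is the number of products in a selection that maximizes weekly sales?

2

The maximum weekly sales within 71 cm is 666.
One optimal bundle: oat clusters + granola A (71 cm).
Any selection reaching 666 contains exactly 2 products.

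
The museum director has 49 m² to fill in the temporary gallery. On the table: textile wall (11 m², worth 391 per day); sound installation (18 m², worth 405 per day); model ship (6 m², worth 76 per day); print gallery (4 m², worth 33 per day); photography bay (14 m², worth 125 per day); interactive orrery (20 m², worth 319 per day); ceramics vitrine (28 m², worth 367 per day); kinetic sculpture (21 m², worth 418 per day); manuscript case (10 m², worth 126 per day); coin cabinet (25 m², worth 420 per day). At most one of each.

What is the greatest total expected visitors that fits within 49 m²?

Textile wall + sound installation + interactive orrery uses 49 of the 49 m² and totals 1115.
Every other selection either busts 49 m² or fails to beat 1115.

1115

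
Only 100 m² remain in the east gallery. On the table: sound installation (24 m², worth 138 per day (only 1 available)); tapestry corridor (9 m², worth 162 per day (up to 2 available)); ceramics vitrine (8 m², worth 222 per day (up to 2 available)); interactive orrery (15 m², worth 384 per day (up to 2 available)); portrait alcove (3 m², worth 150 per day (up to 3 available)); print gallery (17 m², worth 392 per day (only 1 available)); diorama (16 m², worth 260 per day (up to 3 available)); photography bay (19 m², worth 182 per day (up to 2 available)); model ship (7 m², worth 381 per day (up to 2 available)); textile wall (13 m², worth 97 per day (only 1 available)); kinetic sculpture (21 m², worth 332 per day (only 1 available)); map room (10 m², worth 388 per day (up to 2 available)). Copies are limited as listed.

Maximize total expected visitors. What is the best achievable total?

By expected visitors per m²: model ship 54.43, portrait alcove 50.00, map room 38.80 lead.
Greedy by ratio would take tapestry corridor + 2×ceramics vitrine + 2×interactive orrery + 3×portrait alcove + 2×model ship + 2×map room: 98 m² used, total 3362.
Dropping tapestry corridor and ceramics vitrine frees 17 m²; slotting in print gallery (17 m²) lifts the total to 3370 at 98 m².
Every other selection either busts 100 m² or exceeds an availability limit or fails to beat 3370.

3370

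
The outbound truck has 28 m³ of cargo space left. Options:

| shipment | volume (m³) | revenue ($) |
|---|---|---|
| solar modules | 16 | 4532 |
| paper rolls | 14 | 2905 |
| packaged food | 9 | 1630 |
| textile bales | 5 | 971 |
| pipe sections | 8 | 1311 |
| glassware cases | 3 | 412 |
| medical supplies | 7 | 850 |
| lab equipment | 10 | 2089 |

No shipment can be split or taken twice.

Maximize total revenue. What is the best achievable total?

Best packing: solar modules + lab equipment — 26 m³, 6621 total.
Next best is solar modules + packaged food + glassware cases at 6574 (28 m³) — short by 47.

6621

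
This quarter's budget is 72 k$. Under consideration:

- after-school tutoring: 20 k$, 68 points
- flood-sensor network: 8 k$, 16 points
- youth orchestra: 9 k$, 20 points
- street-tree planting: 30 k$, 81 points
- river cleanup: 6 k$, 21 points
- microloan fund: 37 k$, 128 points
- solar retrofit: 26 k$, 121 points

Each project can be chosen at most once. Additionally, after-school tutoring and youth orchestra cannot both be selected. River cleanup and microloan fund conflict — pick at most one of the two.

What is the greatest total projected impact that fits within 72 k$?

Taking youth orchestra + microloan fund + solar retrofit: 72 k$ used, 269 in projected impact.
Every other selection either busts 72 k$ or breaks a pairing rule or fails to beat 269.

269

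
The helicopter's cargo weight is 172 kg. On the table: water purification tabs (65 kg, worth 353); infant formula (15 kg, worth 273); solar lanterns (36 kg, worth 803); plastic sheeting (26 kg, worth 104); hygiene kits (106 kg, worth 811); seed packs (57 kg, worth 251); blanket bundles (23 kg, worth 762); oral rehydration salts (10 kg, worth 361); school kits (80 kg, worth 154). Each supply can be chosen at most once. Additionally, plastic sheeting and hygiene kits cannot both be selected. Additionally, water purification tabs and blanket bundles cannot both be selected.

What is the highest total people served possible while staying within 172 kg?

2554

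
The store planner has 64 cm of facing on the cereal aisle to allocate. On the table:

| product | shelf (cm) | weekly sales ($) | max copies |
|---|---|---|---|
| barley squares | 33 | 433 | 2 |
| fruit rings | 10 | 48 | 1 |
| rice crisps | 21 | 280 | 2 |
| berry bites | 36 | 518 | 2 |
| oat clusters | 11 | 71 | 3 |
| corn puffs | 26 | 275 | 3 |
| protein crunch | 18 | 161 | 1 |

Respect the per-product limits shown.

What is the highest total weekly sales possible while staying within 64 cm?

798

Ranking by ratio (weekly sales/cm): berry bites 14.39, rice crisps 13.33, barley squares 13.12, corn puffs 10.58.
The ratio ordering already packs tightly: rice crisps + berry bites, 57 cm, 798.
That's the maximum — no swap from here does better than 798.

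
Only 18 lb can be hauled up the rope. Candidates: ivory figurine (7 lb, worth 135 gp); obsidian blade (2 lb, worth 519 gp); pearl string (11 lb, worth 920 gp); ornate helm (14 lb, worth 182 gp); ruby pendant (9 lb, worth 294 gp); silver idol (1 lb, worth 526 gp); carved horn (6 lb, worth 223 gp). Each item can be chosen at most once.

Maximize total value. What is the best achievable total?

Density check — silver idol 526.00, obsidian blade 259.50, pearl string 83.64 are the best per lb.
Taking obsidian blade + pearl string + silver idol: 14 lb used, 1965 in value.

1965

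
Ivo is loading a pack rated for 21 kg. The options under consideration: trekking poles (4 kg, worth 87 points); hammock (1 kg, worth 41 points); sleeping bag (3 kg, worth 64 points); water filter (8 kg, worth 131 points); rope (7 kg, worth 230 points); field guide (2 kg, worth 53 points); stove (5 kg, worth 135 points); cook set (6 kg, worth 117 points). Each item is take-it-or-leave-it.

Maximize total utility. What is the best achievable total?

576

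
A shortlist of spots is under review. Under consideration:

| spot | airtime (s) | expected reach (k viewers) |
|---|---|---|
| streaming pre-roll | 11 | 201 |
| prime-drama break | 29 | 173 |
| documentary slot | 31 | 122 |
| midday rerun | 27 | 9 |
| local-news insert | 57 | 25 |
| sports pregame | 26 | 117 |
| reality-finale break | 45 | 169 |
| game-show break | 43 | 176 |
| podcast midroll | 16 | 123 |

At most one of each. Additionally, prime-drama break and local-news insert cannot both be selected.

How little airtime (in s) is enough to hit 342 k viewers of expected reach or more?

Minimise s subject to total expected reach ≥ 342.
Taking streaming pre-roll + prime-drama break gives 374 (≥ 342) for 40 s.
Any bundle with less than 40 s falls short of 342.

40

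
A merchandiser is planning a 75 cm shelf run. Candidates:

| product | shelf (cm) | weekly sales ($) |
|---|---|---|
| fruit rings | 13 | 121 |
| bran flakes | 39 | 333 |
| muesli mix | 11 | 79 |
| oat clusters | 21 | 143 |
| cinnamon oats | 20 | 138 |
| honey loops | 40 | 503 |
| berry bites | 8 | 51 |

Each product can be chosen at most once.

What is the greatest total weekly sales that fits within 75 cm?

By weekly sales per cm: honey loops 12.57, fruit rings 9.31, bran flakes 8.54 lead.
Taking the top-ratio products first gives fruit rings + muesli mix + honey loops + berry bites for 754 (72 cm).
The 19 cm tied up in muesli mix and berry bites is better spent on oat clusters — total rises to 767 (74 cm).
The closest alternative, fruit rings + cinnamon oats + honey loops, reaches only 762.

767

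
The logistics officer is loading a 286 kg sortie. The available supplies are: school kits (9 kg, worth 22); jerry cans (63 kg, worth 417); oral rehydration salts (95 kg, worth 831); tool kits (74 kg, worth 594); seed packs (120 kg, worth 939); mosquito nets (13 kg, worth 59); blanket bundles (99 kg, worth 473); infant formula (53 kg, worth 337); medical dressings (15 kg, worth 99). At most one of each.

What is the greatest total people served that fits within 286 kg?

2206

Density check — oral rehydration salts 8.75, tool kits 8.03, seed packs 7.83, jerry cans 6.62 are the best per kg.
Greedy by ratio would take school kits + jerry cans + oral rehydration salts + tool kits + mosquito nets + medical dressings: 269 kg used, total 2022.
But oral rehydration salts + seed packs + infant formula + medical dressings fits in 283 kg and reaches 2206.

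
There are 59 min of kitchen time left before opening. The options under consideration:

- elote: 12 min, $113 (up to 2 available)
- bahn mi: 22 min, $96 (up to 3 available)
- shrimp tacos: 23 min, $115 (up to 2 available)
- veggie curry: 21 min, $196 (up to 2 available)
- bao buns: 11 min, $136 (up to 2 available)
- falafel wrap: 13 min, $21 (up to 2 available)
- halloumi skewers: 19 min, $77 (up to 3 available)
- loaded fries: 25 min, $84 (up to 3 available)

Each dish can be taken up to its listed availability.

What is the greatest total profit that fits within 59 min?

A density-first pass picks 2×elote + 2×bao buns + falafel wrap — 519 at 59 min.
Replace elote and falafel wrap with veggie curry: the trade gains 62 net, giving 581 at 55 min.

581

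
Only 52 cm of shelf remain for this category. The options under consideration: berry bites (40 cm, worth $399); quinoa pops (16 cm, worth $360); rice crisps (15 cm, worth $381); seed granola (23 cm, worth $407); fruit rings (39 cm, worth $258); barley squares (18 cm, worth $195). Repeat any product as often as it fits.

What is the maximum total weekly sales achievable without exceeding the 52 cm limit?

By weekly sales per cm: rice crisps 25.40, quinoa pops 22.50, seed granola 17.70, barley squares 10.83 lead.
3×rice crisps uses 45 of the 52 cm and totals 1143.
That's the maximum — no swap from here does better than 1143.

1143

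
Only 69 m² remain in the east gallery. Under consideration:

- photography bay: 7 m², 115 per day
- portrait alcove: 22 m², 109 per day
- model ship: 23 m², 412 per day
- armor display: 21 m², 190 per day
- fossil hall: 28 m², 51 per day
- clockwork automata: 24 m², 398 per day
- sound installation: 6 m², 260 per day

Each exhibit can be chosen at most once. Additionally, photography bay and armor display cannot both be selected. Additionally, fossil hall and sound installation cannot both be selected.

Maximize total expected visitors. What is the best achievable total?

1185

The ratio ordering already packs tightly: photography bay + model ship + clockwork automata + sound installation, 60 m², 1185.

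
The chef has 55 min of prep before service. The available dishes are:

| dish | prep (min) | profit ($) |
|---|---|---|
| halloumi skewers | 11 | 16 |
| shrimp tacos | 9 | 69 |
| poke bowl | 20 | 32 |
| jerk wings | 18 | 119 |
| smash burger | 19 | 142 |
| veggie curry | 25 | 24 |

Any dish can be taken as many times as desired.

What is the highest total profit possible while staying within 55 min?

418

A density-first pass picks 6×shrimp tacos — 414 at 54 min.
Replace 2×shrimp tacos with smash burger: the trade gains 4 net, giving 418 at 55 min.
That's the maximum — no swap from here does better than 418.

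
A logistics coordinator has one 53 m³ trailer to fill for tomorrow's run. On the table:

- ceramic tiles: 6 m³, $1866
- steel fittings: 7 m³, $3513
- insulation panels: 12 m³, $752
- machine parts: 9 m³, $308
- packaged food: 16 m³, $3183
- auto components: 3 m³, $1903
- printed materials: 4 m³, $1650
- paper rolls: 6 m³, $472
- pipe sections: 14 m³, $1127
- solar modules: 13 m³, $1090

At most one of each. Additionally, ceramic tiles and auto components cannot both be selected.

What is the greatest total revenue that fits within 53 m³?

Density check — auto components 634.33, steel fittings 501.86, printed materials 412.50, ceramic tiles 311.00 are the best per m³.
Best packing: steel fittings + packaged food + auto components + printed materials + paper rolls + pipe sections — 50 m³, 11848 total.
Next best is ceramic tiles + steel fittings + packaged food + printed materials + paper rolls + pipe sections at 11811 (53 m³) — short by 37.

11848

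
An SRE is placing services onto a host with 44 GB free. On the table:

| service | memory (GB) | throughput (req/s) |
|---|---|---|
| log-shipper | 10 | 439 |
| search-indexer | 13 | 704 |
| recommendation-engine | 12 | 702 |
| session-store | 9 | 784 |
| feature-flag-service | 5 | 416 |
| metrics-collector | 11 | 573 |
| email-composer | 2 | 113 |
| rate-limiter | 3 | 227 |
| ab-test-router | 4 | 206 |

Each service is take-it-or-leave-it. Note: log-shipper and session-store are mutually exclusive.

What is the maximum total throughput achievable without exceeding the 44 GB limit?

Search-indexer + recommendation-engine + session-store + feature-flag-service + email-composer + rate-limiter uses 44 of the 44 GB and totals 2946.

2946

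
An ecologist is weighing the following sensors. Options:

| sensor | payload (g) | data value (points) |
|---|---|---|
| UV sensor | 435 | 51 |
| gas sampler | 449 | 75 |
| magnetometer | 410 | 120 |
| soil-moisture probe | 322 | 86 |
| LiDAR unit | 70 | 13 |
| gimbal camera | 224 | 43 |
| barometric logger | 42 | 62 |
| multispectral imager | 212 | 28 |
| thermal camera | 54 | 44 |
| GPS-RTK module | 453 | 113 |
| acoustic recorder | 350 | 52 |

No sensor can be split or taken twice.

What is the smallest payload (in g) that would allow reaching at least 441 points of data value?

Minimise g subject to total data value ≥ 441.
Taking magnetometer + soil-moisture probe + barometric logger + multispectral imager + thermal camera + GPS-RTK module gives 453 (≥ 441) for 1493 g.
Below 1493 g the best achievable stays under 441.

1493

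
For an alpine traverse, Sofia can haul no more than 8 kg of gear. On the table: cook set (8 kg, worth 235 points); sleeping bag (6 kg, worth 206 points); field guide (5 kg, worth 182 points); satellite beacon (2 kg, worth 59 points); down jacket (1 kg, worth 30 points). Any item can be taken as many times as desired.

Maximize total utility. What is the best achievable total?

272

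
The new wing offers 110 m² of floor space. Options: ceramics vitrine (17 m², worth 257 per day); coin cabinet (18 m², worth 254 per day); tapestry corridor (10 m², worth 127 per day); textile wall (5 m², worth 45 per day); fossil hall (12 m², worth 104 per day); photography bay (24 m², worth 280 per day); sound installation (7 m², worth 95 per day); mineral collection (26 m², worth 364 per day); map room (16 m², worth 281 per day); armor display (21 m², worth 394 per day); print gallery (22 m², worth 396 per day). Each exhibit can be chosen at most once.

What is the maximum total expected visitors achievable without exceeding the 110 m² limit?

Taking the top-ratio exhibits first gives ceramics vitrine + coin cabinet + textile wall + sound installation + map room + armor display + print gallery for 1722 (106 m²).
The 23 m² tied up in coin cabinet and textile wall is better spent on mineral collection — total rises to 1787 (109 m²).
Next best is coin cabinet + sound installation + mineral collection + map room + armor display + print gallery at 1784 (110 m²) — short by 3.

1787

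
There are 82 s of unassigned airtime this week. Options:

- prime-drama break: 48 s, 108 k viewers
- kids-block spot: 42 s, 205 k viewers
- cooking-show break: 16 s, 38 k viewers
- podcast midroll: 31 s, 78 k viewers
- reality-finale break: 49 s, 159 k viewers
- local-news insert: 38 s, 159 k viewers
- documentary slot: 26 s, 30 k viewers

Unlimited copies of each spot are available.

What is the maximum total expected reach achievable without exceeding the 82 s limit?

364

The ratio ordering already packs tightly: kids-block spot + local-news insert, 80 s, 364.
The spare 2 s is too small for any remaining spot, and no exchange beats 364.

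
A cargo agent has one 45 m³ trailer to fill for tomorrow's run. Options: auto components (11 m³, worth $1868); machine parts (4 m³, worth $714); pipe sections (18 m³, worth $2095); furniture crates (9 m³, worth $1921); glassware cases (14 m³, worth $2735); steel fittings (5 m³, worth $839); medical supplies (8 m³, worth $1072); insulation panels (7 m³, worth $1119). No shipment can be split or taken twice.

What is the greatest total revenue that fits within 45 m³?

8357

The ratio heuristic lands on auto components + machine parts + furniture crates + glassware cases + steel fittings (8077) but leaves 2 m³ idle.
Replace steel fittings with insulation panels: the trade gains 280 net, giving 8357 at 45 m³.
That's the maximum — no swap from here does better than 8357.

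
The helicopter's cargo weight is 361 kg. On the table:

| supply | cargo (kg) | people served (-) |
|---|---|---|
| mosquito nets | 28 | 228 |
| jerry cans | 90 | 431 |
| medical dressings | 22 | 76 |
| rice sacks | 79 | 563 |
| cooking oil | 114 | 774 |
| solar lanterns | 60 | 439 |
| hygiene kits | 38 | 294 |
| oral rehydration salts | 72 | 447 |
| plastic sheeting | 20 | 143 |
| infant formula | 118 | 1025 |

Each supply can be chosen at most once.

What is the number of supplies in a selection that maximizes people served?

Optimal total is 2760.
For example mosquito nets + cooking oil + solar lanterns + hygiene kits + infant formula achieves it, using 358 kg.
Any selection reaching 2760 contains exactly 5 supplies.

5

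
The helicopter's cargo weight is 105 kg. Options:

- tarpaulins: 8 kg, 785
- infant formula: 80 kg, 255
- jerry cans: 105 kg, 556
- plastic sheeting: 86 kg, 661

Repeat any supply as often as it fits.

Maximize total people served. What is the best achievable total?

The ratio ordering already packs tightly: 13×tarpaulins, 104 kg, 10205.

10205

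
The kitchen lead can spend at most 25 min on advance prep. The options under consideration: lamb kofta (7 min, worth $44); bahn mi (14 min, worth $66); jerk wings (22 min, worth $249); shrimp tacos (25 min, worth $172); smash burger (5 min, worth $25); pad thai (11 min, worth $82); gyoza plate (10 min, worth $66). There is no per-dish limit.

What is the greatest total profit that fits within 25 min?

249

By profit per min: jerk wings 11.32, pad thai 7.45, shrimp tacos 6.88, gyoza plate 6.60 lead.
Jerk wings uses 22 of the 25 min and totals 249.
No other feasible combination exceeds 249.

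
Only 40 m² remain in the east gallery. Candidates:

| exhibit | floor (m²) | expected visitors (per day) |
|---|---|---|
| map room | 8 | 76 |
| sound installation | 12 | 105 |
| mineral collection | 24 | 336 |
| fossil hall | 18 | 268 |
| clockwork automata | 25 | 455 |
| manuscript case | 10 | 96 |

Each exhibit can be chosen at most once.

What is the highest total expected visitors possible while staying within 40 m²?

Filling by ratio: clockwork automata + manuscript case for 551, with 5 m² left unused.
Dropping manuscript case frees 10 m²; slotting in sound installation (12 m²) lifts the total to 560 at 37 m².

560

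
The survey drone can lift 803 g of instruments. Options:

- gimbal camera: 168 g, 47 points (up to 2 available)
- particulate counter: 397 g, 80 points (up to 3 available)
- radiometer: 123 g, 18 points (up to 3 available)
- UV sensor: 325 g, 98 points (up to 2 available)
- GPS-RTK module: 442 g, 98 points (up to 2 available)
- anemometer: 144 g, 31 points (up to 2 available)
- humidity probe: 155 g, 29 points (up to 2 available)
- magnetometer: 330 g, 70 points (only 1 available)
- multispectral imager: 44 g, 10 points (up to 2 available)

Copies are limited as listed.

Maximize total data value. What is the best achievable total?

227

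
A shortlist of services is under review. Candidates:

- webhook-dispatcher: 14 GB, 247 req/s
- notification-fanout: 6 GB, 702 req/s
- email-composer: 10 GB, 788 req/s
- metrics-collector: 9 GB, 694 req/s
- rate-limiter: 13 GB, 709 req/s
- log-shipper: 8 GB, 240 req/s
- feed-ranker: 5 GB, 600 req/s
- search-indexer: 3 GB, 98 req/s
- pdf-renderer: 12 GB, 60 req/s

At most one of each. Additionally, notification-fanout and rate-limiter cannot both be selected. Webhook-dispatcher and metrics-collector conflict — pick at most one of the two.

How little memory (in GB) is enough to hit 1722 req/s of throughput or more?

Minimise GB subject to total throughput ≥ 1722.
Taking notification-fanout + metrics-collector + feed-ranker gives 1996 (≥ 1722) for 20 GB.
Any bundle with less than 20 GB falls short of 1722.

20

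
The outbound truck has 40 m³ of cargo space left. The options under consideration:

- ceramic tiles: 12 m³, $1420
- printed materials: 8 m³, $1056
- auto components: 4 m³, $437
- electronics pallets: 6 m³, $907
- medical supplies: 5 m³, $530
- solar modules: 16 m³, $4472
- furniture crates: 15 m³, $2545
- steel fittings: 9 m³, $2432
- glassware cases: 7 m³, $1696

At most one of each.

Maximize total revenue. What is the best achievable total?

Filling by ratio: electronics pallets + solar modules + steel fittings + glassware cases for 9507, with 2 m³ left unused.
Replace electronics pallets with printed materials: the trade gains 149 net, giving 9656 at 40 m³.
Every other selection either busts 40 m³ or fails to beat 9656.

9656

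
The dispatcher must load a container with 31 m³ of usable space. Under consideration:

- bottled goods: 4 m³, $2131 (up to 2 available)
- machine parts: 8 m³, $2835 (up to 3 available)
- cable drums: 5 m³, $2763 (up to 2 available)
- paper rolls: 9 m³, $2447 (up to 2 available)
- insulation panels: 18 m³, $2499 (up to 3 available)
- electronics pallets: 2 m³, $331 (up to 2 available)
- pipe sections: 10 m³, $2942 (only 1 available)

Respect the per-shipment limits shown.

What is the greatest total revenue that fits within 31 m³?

13327

Density check — cable drums 552.60, bottled goods 532.75, machine parts 354.38, pipe sections 294.20 are the best per m³.
A density-first pass picks 2×bottled goods + machine parts + 2×cable drums + 2×electronics pallets — 13285 at 30 m³.
Replace bottled goods and 2×electronics pallets with machine parts: the trade gains 42 net, giving 13327 at 30 m³.
The spare 1 m³ is too small for any remaining shipment, and no exchange beats 13327.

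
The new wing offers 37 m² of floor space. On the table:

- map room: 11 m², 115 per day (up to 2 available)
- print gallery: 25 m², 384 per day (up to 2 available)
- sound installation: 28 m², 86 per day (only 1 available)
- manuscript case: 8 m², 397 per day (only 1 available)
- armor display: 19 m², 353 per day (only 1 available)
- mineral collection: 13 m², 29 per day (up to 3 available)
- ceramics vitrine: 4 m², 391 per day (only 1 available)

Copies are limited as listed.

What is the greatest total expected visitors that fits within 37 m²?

A density-first pass picks manuscript case + armor display + ceramics vitrine — 1141 at 31 m².
The 19 m² tied up in armor display is better spent on print gallery — total rises to 1172 (37 m²).
That's the maximum — no swap from here does better than 1172.

1172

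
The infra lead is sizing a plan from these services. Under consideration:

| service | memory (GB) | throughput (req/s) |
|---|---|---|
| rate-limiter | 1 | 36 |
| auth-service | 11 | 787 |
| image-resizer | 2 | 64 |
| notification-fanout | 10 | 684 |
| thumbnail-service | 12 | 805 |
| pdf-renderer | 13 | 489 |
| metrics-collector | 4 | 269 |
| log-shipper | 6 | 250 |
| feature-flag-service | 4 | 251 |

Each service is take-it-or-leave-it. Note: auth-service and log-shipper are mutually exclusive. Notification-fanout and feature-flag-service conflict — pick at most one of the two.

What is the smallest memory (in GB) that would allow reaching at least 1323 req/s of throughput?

20

Minimise GB subject to total throughput ≥ 1323.
rate-limiter + auth-service + metrics-collector + feature-flag-service: 1343 throughput at 20 GB.
No combination under 20 GB hits 1323.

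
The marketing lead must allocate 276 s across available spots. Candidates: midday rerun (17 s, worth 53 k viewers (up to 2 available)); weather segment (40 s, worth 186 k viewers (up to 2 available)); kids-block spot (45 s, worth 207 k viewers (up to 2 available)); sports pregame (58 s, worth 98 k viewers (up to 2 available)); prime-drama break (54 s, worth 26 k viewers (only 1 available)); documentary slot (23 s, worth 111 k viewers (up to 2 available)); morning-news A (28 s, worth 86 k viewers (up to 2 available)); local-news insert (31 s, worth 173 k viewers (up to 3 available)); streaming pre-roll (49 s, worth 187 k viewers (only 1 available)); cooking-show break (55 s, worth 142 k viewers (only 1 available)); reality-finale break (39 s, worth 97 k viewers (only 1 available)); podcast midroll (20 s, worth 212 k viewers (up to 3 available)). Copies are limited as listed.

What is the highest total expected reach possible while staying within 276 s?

Greedy by ratio would take 2×midday rerun + weather segment + 2×documentary slot + 3×local-news insert + 3×podcast midroll: 273 s used, total 1669.
Replace 2×midday rerun and documentary slot and local-news insert with 2×kids-block spot: the trade gains 24 net, giving 1693 at 275 s.
The spare 1 s is too small for any remaining spot, and no exchange beats 1693.

1693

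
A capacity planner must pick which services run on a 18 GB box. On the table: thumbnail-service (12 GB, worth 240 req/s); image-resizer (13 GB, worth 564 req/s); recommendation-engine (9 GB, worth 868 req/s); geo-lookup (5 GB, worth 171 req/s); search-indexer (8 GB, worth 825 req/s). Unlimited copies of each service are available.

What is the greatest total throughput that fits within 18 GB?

Ranking by ratio (throughput/GB): search-indexer 103.12, recommendation-engine 96.44, image-resizer 43.38, geo-lookup 34.20.
The ratio heuristic lands on 2×search-indexer (1650) but leaves 2 GB idle.
The 16 GB tied up in 2×search-indexer is better spent on 2×recommendation-engine — total rises to 1736 (18 GB).
Every other selection either busts 18 GB or fails to beat 1736.

1736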